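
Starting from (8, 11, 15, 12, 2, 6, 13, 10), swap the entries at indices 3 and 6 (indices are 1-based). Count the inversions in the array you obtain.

Positions 3 and 6 hold 15 and 6; after swapping, the array is [8, 11, 6, 12, 2, 15, 13, 10].
For each element, count later entries that are smaller:
8 → 6, 2 → 2
11 → 6, 2, 10 → 3
6 → 2 → 1
12 → 2, 10 → 2
2 → none → 0
15 → 13, 10 → 2
13 → 10 → 1
10 → none → 0
Sum: 2 + 3 + 1 + 2 + 0 + 2 + 1 + 0 = 11

There are 11 inversions.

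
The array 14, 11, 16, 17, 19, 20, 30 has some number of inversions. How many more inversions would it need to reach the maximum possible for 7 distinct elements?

Maximum inversions for 7 distinct elements is C(7, 2) = 7·6/2 = 21.
Current inversions — for each element, count later smaller elements:
14: 1
11: 0
16: 0
17: 0
19: 0
20: 0
30: 0
Current total: 1 + 0 + 0 + 0 + 0 + 0 + 0 = 1
Shortfall: 21 − 1 = 20

20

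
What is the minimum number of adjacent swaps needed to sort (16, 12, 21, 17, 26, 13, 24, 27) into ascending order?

The minimum number of adjacent swaps to sort an array equals its inversion count, since every such swap removes exactly one inversion.
Count inversions — for each element, later elements that are smaller:
16: 12, 13 → 2
12: none → 0
21: 17, 13 → 2
17: 13 → 1
26: 13, 24 → 2
13: none → 0
24: none → 0
27: none → 0
Total inversions: 2 + 0 + 2 + 1 + 2 + 0 + 0 + 0 = 7

There are 7 adjacent swaps.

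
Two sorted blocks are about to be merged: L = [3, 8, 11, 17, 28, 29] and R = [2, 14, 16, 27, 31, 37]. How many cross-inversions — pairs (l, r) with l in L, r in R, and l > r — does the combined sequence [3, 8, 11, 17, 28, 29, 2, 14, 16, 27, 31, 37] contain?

For each element r of the right run, count left-run elements greater than r:
r = 2: 3, 8, 11, 17, 28, 29 → 6
r = 14: 17, 28, 29 → 3
r = 16: 17, 28, 29 → 3
r = 27: 28, 29 → 2
r = 31: none → 0
r = 37: none → 0
Cross-inversions: 6 + 3 + 3 + 2 + 0 + 0 = 14

14 split inversions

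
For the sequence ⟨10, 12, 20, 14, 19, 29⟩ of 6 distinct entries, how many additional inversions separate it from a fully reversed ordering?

Maximum inversions for 6 distinct elements is C(6, 2) = 6·5/2 = 15.
Current inversions — for each element, count later smaller elements:
10: 0
12: 0
20: 2
14: 0
19: 0
29: 0
Current total: 0 + 0 + 2 + 0 + 0 + 0 = 2
Shortfall: 15 − 2 = 13

13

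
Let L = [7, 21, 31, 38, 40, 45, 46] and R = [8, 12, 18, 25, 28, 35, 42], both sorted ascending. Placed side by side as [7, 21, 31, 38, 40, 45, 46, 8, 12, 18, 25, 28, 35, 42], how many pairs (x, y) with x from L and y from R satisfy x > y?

34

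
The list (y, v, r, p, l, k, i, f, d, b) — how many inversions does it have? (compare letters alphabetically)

Inversions: 45

Element-by-element contributions:
y: 9
v: 8
r: 7
p: 6
l: 5
k: 4
i: 3
f: 2
d: 1
b: 0
Sum: 9 + 8 + 7 + 6 + 5 + 4 + 3 + 2 + 1 + 0 = 45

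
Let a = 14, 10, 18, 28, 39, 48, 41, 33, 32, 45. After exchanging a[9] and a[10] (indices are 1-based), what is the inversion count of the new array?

11 inversions

Positions 9 and 10 hold 32 and 45; after swapping, the array is [14, 10, 18, 28, 39, 48, 41, 33, 45, 32].
Count, for each position, how many later elements it exceeds:
14: 1
10: 0
18: 0
28: 0
39: 2
48: 4
41: 2
33: 1
45: 1
32: 0
Sum: 1 + 0 + 0 + 0 + 2 + 4 + 2 + 1 + 1 + 0 = 11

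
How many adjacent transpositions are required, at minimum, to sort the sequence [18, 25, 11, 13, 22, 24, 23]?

8

Minimum adjacent swaps = number of inversions (each swap of adjacent out-of-order elements removes one inversion and no swap can remove more).
Count inversions — for each element, later elements that are smaller:
18: 11, 13 → 2
25: 11, 13, 22, 24, 23 → 5
11: none → 0
13: none → 0
22: none → 0
24: 23 → 1
23: none → 0
Total inversions: 2 + 5 + 0 + 0 + 0 + 1 + 0 = 8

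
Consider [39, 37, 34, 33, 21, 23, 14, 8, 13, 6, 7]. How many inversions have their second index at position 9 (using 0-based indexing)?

The element at index 9 is 6.
Elements before it: 39, 37, 34, 33, 21, 23, 14, 8, 13
Those larger than 6: 39, 37, 34, 33, 21, 23, 14, 8, 13

9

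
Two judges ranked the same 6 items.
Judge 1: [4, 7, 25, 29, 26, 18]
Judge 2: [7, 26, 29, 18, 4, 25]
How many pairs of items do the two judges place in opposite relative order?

Discordant pairs: 8

Assign each item its position (1..6) in the first ordering, then rewrite the second ordering as that position sequence:
positions: 4→1, 7→2, 25→3, 29→4, 26→5, 18→6
second ordering as positions: [2, 5, 4, 6, 1, 3]
Discordant pairs = inversions in this position sequence.
2: 1 → 1
5: 4, 1, 3 → 3
4: 1, 3 → 2
6: 1, 3 → 2
1: 0
3: 0
Total: 1 + 3 + 2 + 2 + 0 + 0 = 8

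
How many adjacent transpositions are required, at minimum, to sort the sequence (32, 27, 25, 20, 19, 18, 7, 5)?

The minimum number of adjacent swaps to sort an array equals its inversion count, since every such swap removes exactly one inversion.
Count inversions — for each element, later elements that are smaller:
32: 27, 25, 20, 19, 18, 7, 5 → 7
27: 25, 20, 19, 18, 7, 5 → 6
25: 20, 19, 18, 7, 5 → 5
20: 19, 18, 7, 5 → 4
19: 18, 7, 5 → 3
18: 7, 5 → 2
7: 5 → 1
5: none → 0
Total inversions: 7 + 6 + 5 + 4 + 3 + 2 + 1 + 0 = 28

28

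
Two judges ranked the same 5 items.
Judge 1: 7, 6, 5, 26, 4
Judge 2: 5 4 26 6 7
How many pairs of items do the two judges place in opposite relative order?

Assign each item its position (1..5) in the first ordering, then rewrite the second ordering as that position sequence:
positions: 7→1, 6→2, 5→3, 26→4, 4→5
second ordering as positions: [3, 5, 4, 2, 1]
Discordant pairs = inversions in this position sequence.
3: 2, 1 → 2
5: 4, 2, 1 → 3
4: 2, 1 → 2
2: 1 → 1
1: 0
Total: 2 + 3 + 2 + 1 + 0 = 8

8 discordant pairs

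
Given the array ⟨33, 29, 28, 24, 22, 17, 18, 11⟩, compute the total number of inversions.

For each element, count later entries that are smaller:
33 → 29, 28, 24, 22, 17, 18, 11 → 7
29 → 28, 24, 22, 17, 18, 11 → 6
28 → 24, 22, 17, 18, 11 → 5
24 → 22, 17, 18, 11 → 4
22 → 17, 18, 11 → 3
17 → 11 → 1
18 → 11 → 1
11 → none → 0
Sum: 7 + 6 + 5 + 4 + 3 + 1 + 1 + 0 = 27

27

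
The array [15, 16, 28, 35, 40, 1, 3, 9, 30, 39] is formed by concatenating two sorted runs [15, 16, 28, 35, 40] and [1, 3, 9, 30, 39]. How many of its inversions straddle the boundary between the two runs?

For each element r of the right run, count left-run elements greater than r:
r = 1: 15, 16, 28, 35, 40 → 5
r = 3: 15, 16, 28, 35, 40 → 5
r = 9: 15, 16, 28, 35, 40 → 5
r = 30: 35, 40 → 2
r = 39: 40 → 1
Cross-inversions: 5 + 5 + 5 + 2 + 1 = 18

18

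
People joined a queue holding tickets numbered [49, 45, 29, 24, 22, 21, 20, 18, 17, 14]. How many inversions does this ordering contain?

Sweep left to right; for each value list the smaller values that follow it:
49: 9
45: 8
29: 7
24: 6
22: 5
21: 4
20: 3
18: 2
17: 1
14: 0
Sum: 9 + 8 + 7 + 6 + 5 + 4 + 3 + 2 + 1 + 0 = 45

45 inversions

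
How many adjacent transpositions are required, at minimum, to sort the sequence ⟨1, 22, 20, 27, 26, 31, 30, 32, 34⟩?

3

Minimum adjacent swaps = number of inversions (each swap of adjacent out-of-order elements removes one inversion and no swap can remove more).
Count inversions — for each element, later elements that are smaller:
1: none → 0
22: 20 → 1
20: none → 0
27: 26 → 1
26: none → 0
31: 30 → 1
30: none → 0
32: none → 0
34: none → 0
Total inversions: 0 + 1 + 0 + 1 + 0 + 1 + 0 + 0 + 0 = 3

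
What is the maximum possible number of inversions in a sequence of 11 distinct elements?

A reversed (strictly descending) arrangement makes every pair an inversion, giving C(11, 2) inversions.
C(11, 2) = 11·10/2 = 55

55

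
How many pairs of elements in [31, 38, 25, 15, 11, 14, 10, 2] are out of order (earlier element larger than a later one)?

26 inversions

Sweep left to right; for each value list the smaller values that follow it:
31 → 25, 15, 11, 14, 10, 2 → 6
38 → 25, 15, 11, 14, 10, 2 → 6
25 → 15, 11, 14, 10, 2 → 5
15 → 11, 14, 10, 2 → 4
11 → 10, 2 → 2
14 → 10, 2 → 2
10 → 2 → 1
2 → none → 0
Sum: 6 + 6 + 5 + 4 + 2 + 2 + 1 + 0 = 26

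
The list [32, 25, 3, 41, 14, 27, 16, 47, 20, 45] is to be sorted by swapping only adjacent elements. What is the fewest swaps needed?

Minimum adjacent swaps = number of inversions (each swap of adjacent out-of-order elements removes one inversion and no swap can remove more).
Count inversions — for each element, later elements that are smaller:
32: 25, 3, 14, 27, 16, 20 → 6
25: 3, 14, 16, 20 → 4
3: none → 0
41: 14, 27, 16, 20 → 4
14: none → 0
27: 16, 20 → 2
16: none → 0
47: 20, 45 → 2
20: none → 0
45: none → 0
Total inversions: 6 + 4 + 0 + 4 + 0 + 2 + 0 + 2 + 0 + 0 = 18

18 adjacent swaps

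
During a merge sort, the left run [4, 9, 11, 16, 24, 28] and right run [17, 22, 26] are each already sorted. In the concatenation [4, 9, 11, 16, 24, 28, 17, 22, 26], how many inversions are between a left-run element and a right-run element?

5 split inversions

Take each right-half value and tally the left-half values above it:
r = 17: 24, 28 → 2
r = 22: 24, 28 → 2
r = 26: 28 → 1
Cross-inversions: 2 + 2 + 1 = 5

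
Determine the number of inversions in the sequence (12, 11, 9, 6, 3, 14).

There are 10 inversions.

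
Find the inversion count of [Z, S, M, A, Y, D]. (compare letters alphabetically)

For each element, count later entries that are smaller:
Z → S, M, A, Y, D → 5
S → M, A, D → 3
M → A, D → 2
A → none → 0
Y → D → 1
D → none → 0
Sum: 5 + 3 + 2 + 0 + 1 + 0 = 11

11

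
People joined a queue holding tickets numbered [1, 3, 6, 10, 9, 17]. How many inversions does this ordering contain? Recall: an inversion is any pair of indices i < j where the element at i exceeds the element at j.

1 inversion

Sweep left to right; for each value list the smaller values that follow it:
1 → none → 0
3 → none → 0
6 → none → 0
10 → 9 → 1
9 → none → 0
17 → none → 0
Sum: 0 + 0 + 0 + 1 + 0 + 0 = 1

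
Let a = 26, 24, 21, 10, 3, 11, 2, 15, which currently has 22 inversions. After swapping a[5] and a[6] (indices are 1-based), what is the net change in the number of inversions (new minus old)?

Positions 5 and 6 hold 3 and 11; after swapping, the array is [26, 24, 21, 10, 11, 3, 2, 15].
Element-by-element contributions:
26: 7
24: 6
21: 5
10: 2
11: 2
3: 1
2: 0
15: 0
Sum: 7 + 6 + 5 + 2 + 2 + 1 + 0 + 0 = 23
Change: 23 − 22 = +1

+1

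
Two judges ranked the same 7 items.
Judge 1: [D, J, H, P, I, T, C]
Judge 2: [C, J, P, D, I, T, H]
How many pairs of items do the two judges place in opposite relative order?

Discordant pairs: 11

Assign each item its position (1..7) in the first ordering, then rewrite the second ordering as that position sequence:
positions: D→1, J→2, H→3, P→4, I→5, T→6, C→7
second ordering as positions: [7, 2, 4, 1, 5, 6, 3]
Discordant pairs = inversions in this position sequence.
7: 2, 4, 1, 5, 6, 3 → 6
2: 1 → 1
4: 1, 3 → 2
1: 0
5: 3 → 1
6: 3 → 1
3: 0
Total: 6 + 1 + 2 + 0 + 1 + 1 + 0 = 11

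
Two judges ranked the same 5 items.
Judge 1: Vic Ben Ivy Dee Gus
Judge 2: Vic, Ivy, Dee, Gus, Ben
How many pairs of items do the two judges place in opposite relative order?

Assign each item its position (1..5) in the first ordering, then rewrite the second ordering as that position sequence:
positions: Vic→1, Ben→2, Ivy→3, Dee→4, Gus→5
second ordering as positions: [1, 3, 4, 5, 2]
Discordant pairs = inversions in this position sequence.
1: 0
3: 2 → 1
4: 2 → 1
5: 2 → 1
2: 0
Total: 0 + 1 + 1 + 1 + 0 = 3

There are 3 discordant pairs.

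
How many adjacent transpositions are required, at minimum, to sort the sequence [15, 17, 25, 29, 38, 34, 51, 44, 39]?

4 swaps

Each adjacent swap fixes exactly one inversion, so the minimum swap count equals the number of inversions.
Count inversions — for each element, later elements that are smaller:
15: none → 0
17: none → 0
25: none → 0
29: none → 0
38: 34 → 1
34: none → 0
51: 44, 39 → 2
44: 39 → 1
39: none → 0
Total inversions: 0 + 0 + 0 + 0 + 1 + 0 + 2 + 1 + 0 = 4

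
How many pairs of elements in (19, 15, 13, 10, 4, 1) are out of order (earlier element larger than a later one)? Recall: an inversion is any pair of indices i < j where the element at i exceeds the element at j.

There are 15 inversions.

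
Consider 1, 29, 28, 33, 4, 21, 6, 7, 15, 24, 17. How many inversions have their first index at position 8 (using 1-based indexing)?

The element at index 8 is 7.
Elements after it: 15, 24, 17
None of them are smaller than 7.

0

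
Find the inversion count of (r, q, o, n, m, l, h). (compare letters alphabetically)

21 out-of-order pairs

Sweep left to right; for each value list the smaller values that follow it:
r → q, o, n, m, l, h → 6
q → o, n, m, l, h → 5
o → n, m, l, h → 4
n → m, l, h → 3
m → l, h → 2
l → h → 1
h → none → 0
Sum: 6 + 5 + 4 + 3 + 2 + 1 + 0 = 21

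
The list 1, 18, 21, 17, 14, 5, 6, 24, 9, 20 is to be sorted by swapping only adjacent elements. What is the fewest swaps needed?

Each adjacent swap fixes exactly one inversion, so the minimum swap count equals the number of inversions.
Count inversions — for each element, later elements that are smaller:
1: none → 0
18: 17, 14, 5, 6, 9 → 5
21: 17, 14, 5, 6, 9, 20 → 6
17: 14, 5, 6, 9 → 4
14: 5, 6, 9 → 3
5: none → 0
6: none → 0
24: 9, 20 → 2
9: none → 0
20: none → 0
Total inversions: 0 + 5 + 6 + 4 + 3 + 0 + 0 + 2 + 0 + 0 = 20

There are 20 adjacent swaps.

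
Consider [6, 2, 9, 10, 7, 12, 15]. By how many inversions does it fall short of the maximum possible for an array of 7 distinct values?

18 inversions short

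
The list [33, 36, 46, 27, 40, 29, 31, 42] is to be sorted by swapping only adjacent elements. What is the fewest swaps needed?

13 swaps

Each adjacent swap fixes exactly one inversion, so the minimum swap count equals the number of inversions.
Count inversions — for each element, later elements that are smaller:
33: 27, 29, 31 → 3
36: 27, 29, 31 → 3
46: 27, 40, 29, 31, 42 → 5
27: none → 0
40: 29, 31 → 2
29: none → 0
31: none → 0
42: none → 0
Total inversions: 3 + 3 + 5 + 0 + 2 + 0 + 0 + 0 = 13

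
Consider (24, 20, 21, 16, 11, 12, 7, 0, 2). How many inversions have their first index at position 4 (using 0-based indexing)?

The element at index 4 is 11.
Elements after it: 12, 7, 0, 2
Those smaller than 11: 7, 0, 2

3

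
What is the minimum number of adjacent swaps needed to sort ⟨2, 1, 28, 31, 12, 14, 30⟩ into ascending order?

Each adjacent swap fixes exactly one inversion, so the minimum swap count equals the number of inversions.
Count inversions — for each element, later elements that are smaller:
2: 1 → 1
1: none → 0
28: 12, 14 → 2
31: 12, 14, 30 → 3
12: none → 0
14: none → 0
30: none → 0
Total inversions: 1 + 0 + 2 + 3 + 0 + 0 + 0 = 6

Swaps: 6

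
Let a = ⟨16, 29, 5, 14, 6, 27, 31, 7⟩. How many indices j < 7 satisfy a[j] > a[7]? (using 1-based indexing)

0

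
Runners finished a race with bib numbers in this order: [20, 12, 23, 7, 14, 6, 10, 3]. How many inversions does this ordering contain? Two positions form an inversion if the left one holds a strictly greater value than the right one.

22 inversions

Sweep left to right; for each value list the smaller values that follow it:
20 → 12, 7, 14, 6, 10, 3 → 6
12 → 7, 6, 10, 3 → 4
23 → 7, 14, 6, 10, 3 → 5
7 → 6, 3 → 2
14 → 6, 10, 3 → 3
6 → 3 → 1
10 → 3 → 1
3 → none → 0
Sum: 6 + 4 + 5 + 2 + 3 + 1 + 1 + 0 = 22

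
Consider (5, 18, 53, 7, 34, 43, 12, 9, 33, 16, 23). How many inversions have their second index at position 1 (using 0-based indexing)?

The element at index 1 is 18.
Elements before it: 5
None of them are larger than 18.

0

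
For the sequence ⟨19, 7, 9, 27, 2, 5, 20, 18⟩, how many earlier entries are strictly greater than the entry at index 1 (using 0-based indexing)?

1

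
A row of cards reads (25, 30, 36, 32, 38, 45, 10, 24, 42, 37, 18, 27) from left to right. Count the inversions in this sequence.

For each element, count later entries that are smaller:
25: 3
30: 4
36: 5
32: 4
38: 5
45: 6
10: 0
24: 1
42: 3
37: 2
18: 0
27: 0
Sum: 3 + 4 + 5 + 4 + 5 + 6 + 0 + 1 + 3 + 2 + 0 + 0 = 33

Out-of-order pairs: 33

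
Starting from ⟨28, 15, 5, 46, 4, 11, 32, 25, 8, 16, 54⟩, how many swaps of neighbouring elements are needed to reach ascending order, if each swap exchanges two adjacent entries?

24

The minimum number of adjacent swaps to sort an array equals its inversion count, since every such swap removes exactly one inversion.
Count inversions — for each element, later elements that are smaller:
28: 15, 5, 4, 11, 25, 8, 16 → 7
15: 5, 4, 11, 8 → 4
5: 4 → 1
46: 4, 11, 32, 25, 8, 16 → 6
4: none → 0
11: 8 → 1
32: 25, 8, 16 → 3
25: 8, 16 → 2
8: none → 0
16: none → 0
54: none → 0
Total inversions: 7 + 4 + 1 + 6 + 0 + 1 + 3 + 2 + 0 + 0 + 0 = 24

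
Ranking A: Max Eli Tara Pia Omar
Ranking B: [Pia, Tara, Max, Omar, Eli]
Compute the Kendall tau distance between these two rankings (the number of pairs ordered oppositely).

6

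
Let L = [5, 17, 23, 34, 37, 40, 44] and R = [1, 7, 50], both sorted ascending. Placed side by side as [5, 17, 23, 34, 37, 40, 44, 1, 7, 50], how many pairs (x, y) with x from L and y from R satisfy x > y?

Split inversions: 13

Take each right-half value and tally the left-half values above it:
r = 1: 5, 17, 23, 34, 37, 40, 44 → 7
r = 7: 17, 23, 34, 37, 40, 44 → 6
r = 50: none → 0
Cross-inversions: 7 + 6 + 0 = 13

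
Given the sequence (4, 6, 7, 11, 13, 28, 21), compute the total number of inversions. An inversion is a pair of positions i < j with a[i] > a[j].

1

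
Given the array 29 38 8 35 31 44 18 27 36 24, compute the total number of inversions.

24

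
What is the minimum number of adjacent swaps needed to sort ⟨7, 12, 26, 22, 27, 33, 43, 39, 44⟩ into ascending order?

2

Each adjacent swap fixes exactly one inversion, so the minimum swap count equals the number of inversions.
Count inversions — for each element, later elements that are smaller:
7: none → 0
12: none → 0
26: 22 → 1
22: none → 0
27: none → 0
33: none → 0
43: 39 → 1
39: none → 0
44: none → 0
Total inversions: 0 + 0 + 1 + 0 + 0 + 0 + 1 + 0 + 0 = 2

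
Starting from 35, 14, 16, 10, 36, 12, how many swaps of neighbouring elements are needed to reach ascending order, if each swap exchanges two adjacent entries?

Minimum adjacent swaps = number of inversions (each swap of adjacent out-of-order elements removes one inversion and no swap can remove more).
Count inversions — for each element, later elements that are smaller:
35: 14, 16, 10, 12 → 4
14: 10, 12 → 2
16: 10, 12 → 2
10: none → 0
36: 12 → 1
12: none → 0
Total inversions: 4 + 2 + 2 + 0 + 1 + 0 = 9

9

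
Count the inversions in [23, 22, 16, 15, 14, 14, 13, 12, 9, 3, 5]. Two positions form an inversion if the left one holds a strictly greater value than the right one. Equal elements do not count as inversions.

Sweep left to right; for each value list the smaller values that follow it:
23: 10
22: 9
16: 8
15: 7
14: 5
14: 5
13: 4
12: 3
9: 2
3: 0
5: 0
Sum: 10 + 9 + 8 + 7 + 5 + 5 + 4 + 3 + 2 + 0 + 0 = 53

53 inversions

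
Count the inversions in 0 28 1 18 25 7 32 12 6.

16

Element-by-element contributions:
0 → none → 0
28 → 1, 18, 25, 7, 12, 6 → 6
1 → none → 0
18 → 7, 12, 6 → 3
25 → 7, 12, 6 → 3
7 → 6 → 1
32 → 12, 6 → 2
12 → 6 → 1
6 → none → 0
Sum: 0 + 6 + 0 + 3 + 3 + 1 + 2 + 1 + 0 = 16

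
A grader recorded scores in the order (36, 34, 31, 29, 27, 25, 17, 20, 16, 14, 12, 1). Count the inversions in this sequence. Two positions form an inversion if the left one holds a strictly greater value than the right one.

65

Sweep left to right; for each value list the smaller values that follow it:
36 → 34, 31, 29, 27, 25, 17, 20, 16, 14, 12, 1 → 11
34 → 31, 29, 27, 25, 17, 20, 16, 14, 12, 1 → 10
31 → 29, 27, 25, 17, 20, 16, 14, 12, 1 → 9
29 → 27, 25, 17, 20, 16, 14, 12, 1 → 8
27 → 25, 17, 20, 16, 14, 12, 1 → 7
25 → 17, 20, 16, 14, 12, 1 → 6
17 → 16, 14, 12, 1 → 4
20 → 16, 14, 12, 1 → 4
16 → 14, 12, 1 → 3
14 → 12, 1 → 2
12 → 1 → 1
1 → none → 0
Sum: 11 + 10 + 9 + 8 + 7 + 6 + 4 + 4 + 3 + 2 + 1 + 0 = 65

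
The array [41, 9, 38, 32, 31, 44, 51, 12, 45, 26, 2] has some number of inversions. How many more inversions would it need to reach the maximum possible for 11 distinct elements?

Maximum inversions for 11 distinct elements is C(11, 2) = 11·10/2 = 55.
Current inversions — for each element, count later smaller elements:
41: 7
9: 1
38: 5
32: 4
31: 3
44: 3
51: 4
12: 1
45: 2
26: 1
2: 0
Current total: 7 + 1 + 5 + 4 + 3 + 3 + 4 + 1 + 2 + 1 + 0 = 31
Shortfall: 55 − 31 = 24

24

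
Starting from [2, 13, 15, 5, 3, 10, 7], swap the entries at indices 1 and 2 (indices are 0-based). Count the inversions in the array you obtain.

11 inversions

Positions 1 and 2 hold 13 and 15; after swapping, the array is [2, 15, 13, 5, 3, 10, 7].
For each element, count later entries that are smaller:
2: 0
15: 5
13: 4
5: 1
3: 0
10: 1
7: 0
Sum: 0 + 5 + 4 + 1 + 0 + 1 + 0 = 11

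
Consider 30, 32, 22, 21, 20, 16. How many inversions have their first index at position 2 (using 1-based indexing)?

The element at index 2 is 32.
Elements after it: 22, 21, 20, 16
Those smaller than 32: 22, 21, 20, 16

4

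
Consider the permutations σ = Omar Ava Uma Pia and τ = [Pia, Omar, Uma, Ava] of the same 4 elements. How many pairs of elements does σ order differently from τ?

4 discordant pairs

Assign each item its position (1..4) in the first ordering, then rewrite the second ordering as that position sequence:
positions: Omar→1, Ava→2, Uma→3, Pia→4
second ordering as positions: [4, 1, 3, 2]
Discordant pairs = inversions in this position sequence.
4: 1, 3, 2 → 3
1: 0
3: 2 → 1
2: 0
Total: 3 + 0 + 1 + 0 = 4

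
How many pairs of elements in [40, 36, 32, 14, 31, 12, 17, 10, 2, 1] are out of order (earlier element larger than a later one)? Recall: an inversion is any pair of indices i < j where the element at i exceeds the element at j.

For each element, count later entries that are smaller:
40 → 36, 32, 14, 31, 12, 17, 10, 2, 1 → 9
36 → 32, 14, 31, 12, 17, 10, 2, 1 → 8
32 → 14, 31, 12, 17, 10, 2, 1 → 7
14 → 12, 10, 2, 1 → 4
31 → 12, 17, 10, 2, 1 → 5
12 → 10, 2, 1 → 3
17 → 10, 2, 1 → 3
10 → 2, 1 → 2
2 → 1 → 1
1 → none → 0
Sum: 9 + 8 + 7 + 4 + 5 + 3 + 3 + 2 + 1 + 0 = 42

There are 42 out-of-order pairs.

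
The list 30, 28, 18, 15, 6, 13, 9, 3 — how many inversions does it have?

26 inversions

Element-by-element contributions:
30 → 28, 18, 15, 6, 13, 9, 3 → 7
28 → 18, 15, 6, 13, 9, 3 → 6
18 → 15, 6, 13, 9, 3 → 5
15 → 6, 13, 9, 3 → 4
6 → 3 → 1
13 → 9, 3 → 2
9 → 3 → 1
3 → none → 0
Sum: 7 + 6 + 5 + 4 + 1 + 2 + 1 + 0 = 26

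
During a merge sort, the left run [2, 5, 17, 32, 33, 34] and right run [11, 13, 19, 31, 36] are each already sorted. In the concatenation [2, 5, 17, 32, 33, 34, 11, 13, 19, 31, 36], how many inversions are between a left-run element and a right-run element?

Take each right-half value and tally the left-half values above it:
r = 11: 17, 32, 33, 34 → 4
r = 13: 17, 32, 33, 34 → 4
r = 19: 32, 33, 34 → 3
r = 31: 32, 33, 34 → 3
r = 36: none → 0
Cross-inversions: 4 + 4 + 3 + 3 + 0 = 14

14 cross-inversions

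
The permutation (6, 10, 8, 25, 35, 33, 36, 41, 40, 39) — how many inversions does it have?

Inversions: 5

Sweep left to right; for each value list the smaller values that follow it:
6 → none → 0
10 → 8 → 1
8 → none → 0
25 → none → 0
35 → 33 → 1
33 → none → 0
36 → none → 0
41 → 40, 39 → 2
40 → 39 → 1
39 → none → 0
Sum: 0 + 1 + 0 + 0 + 1 + 0 + 0 + 2 + 1 + 0 = 5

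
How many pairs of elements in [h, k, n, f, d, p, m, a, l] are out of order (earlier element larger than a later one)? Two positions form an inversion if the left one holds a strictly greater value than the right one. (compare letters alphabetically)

Inversions: 19

Element-by-element contributions:
h: 3
k: 3
n: 5
f: 2
d: 1
p: 3
m: 2
a: 0
l: 0
Sum: 3 + 3 + 5 + 2 + 1 + 3 + 2 + 0 + 0 = 19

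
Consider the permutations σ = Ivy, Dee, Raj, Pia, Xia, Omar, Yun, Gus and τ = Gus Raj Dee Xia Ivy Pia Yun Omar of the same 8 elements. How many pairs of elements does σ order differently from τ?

13 discordant pairs

Assign each item its position (1..8) in the first ordering, then rewrite the second ordering as that position sequence:
positions: Ivy→1, Dee→2, Raj→3, Pia→4, Xia→5, Omar→6, Yun→7, Gus→8
second ordering as positions: [8, 3, 2, 5, 1, 4, 7, 6]
Discordant pairs = inversions in this position sequence.
8: 3, 2, 5, 1, 4, 7, 6 → 7
3: 2, 1 → 2
2: 1 → 1
5: 1, 4 → 2
1: 0
4: 0
7: 6 → 1
6: 0
Total: 7 + 2 + 1 + 2 + 0 + 0 + 1 + 0 = 13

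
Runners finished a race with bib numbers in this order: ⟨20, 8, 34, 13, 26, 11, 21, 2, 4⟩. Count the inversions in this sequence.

24

Count, for each position, how many later elements it exceeds:
20 → 8, 13, 11, 2, 4 → 5
8 → 2, 4 → 2
34 → 13, 26, 11, 21, 2, 4 → 6
13 → 11, 2, 4 → 3
26 → 11, 21, 2, 4 → 4
11 → 2, 4 → 2
21 → 2, 4 → 2
2 → none → 0
4 → none → 0
Sum: 5 + 2 + 6 + 3 + 4 + 2 + 2 + 0 + 0 = 24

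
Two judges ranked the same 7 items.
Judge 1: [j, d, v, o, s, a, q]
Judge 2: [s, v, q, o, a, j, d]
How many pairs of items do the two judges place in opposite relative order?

14 discordant pairs

Assign each item its position (1..7) in the first ordering, then rewrite the second ordering as that position sequence:
positions: j→1, d→2, v→3, o→4, s→5, a→6, q→7
second ordering as positions: [5, 3, 7, 4, 6, 1, 2]
Discordant pairs = inversions in this position sequence.
5: 3, 4, 1, 2 → 4
3: 1, 2 → 2
7: 4, 6, 1, 2 → 4
4: 1, 2 → 2
6: 1, 2 → 2
1: 0
2: 0
Total: 4 + 2 + 4 + 2 + 2 + 0 + 0 = 14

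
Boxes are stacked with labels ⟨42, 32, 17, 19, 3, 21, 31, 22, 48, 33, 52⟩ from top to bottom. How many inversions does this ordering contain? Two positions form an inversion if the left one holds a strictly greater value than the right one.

18

Element-by-element contributions:
42: 8
32: 6
17: 1
19: 1
3: 0
21: 0
31: 1
22: 0
48: 1
33: 0
52: 0
Sum: 8 + 6 + 1 + 1 + 0 + 0 + 1 + 0 + 1 + 0 + 0 = 18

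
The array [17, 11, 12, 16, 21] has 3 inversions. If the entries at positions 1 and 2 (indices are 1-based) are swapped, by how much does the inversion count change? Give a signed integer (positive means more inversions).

Positions 1 and 2 hold 17 and 11; after swapping, the array is [11, 17, 12, 16, 21].
Sweep left to right; for each value list the smaller values that follow it:
11: 0
17: 2
12: 0
16: 0
21: 0
Sum: 0 + 2 + 0 + 0 + 0 = 2
Change: 2 − 3 = -1

-1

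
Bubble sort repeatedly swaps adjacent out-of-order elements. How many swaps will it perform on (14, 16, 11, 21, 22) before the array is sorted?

2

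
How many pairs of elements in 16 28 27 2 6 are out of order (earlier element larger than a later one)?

7

For each element, count later entries that are smaller:
16 → 2, 6 → 2
28 → 27, 2, 6 → 3
27 → 2, 6 → 2
2 → none → 0
6 → none → 0
Sum: 2 + 3 + 2 + 0 + 0 = 7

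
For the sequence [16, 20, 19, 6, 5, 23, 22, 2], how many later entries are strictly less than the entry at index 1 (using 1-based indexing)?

3 such elements

The element at index 1 is 16.
Elements after it: 20, 19, 6, 5, 23, 22, 2
Those smaller than 16: 6, 5, 2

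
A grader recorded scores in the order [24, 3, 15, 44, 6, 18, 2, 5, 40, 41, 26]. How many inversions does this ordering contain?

23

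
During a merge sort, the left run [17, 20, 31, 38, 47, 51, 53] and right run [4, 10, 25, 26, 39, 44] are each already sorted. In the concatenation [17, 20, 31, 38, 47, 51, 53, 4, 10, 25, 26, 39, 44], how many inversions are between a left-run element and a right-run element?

Take each right-half value and tally the left-half values above it:
r = 4: 17, 20, 31, 38, 47, 51, 53 → 7
r = 10: 17, 20, 31, 38, 47, 51, 53 → 7
r = 25: 31, 38, 47, 51, 53 → 5
r = 26: 31, 38, 47, 51, 53 → 5
r = 39: 47, 51, 53 → 3
r = 44: 47, 51, 53 → 3
Cross-inversions: 7 + 7 + 5 + 5 + 3 + 3 = 30

30 split inversions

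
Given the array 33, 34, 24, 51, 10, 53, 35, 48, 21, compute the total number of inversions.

There are 17 inversions.

Count, for each position, how many later elements it exceeds:
33 → 24, 10, 21 → 3
34 → 24, 10, 21 → 3
24 → 10, 21 → 2
51 → 10, 35, 48, 21 → 4
10 → none → 0
53 → 35, 48, 21 → 3
35 → 21 → 1
48 → 21 → 1
21 → none → 0
Sum: 3 + 3 + 2 + 4 + 0 + 3 + 1 + 1 + 0 = 17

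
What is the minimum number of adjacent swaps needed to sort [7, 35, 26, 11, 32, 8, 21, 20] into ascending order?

Minimum adjacent swaps = number of inversions (each swap of adjacent out-of-order elements removes one inversion and no swap can remove more).
Count inversions — for each element, later elements that are smaller:
7: none → 0
35: 26, 11, 32, 8, 21, 20 → 6
26: 11, 8, 21, 20 → 4
11: 8 → 1
32: 8, 21, 20 → 3
8: none → 0
21: 20 → 1
20: none → 0
Total inversions: 0 + 6 + 4 + 1 + 3 + 0 + 1 + 0 = 15

Adjacent swaps: 15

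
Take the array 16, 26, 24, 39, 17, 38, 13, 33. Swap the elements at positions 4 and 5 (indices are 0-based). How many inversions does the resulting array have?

14 inversions

Positions 4 and 5 hold 17 and 38; after swapping, the array is [16, 26, 24, 39, 38, 17, 13, 33].
Element-by-element contributions:
16: 1
26: 3
24: 2
39: 4
38: 3
17: 1
13: 0
33: 0
Sum: 1 + 3 + 2 + 4 + 3 + 1 + 0 + 0 = 14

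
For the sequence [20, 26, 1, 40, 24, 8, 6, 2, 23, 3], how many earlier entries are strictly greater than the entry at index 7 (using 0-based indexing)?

6

The element at index 7 is 2.
Elements before it: 20, 26, 1, 40, 24, 8, 6
Those larger than 2: 20, 26, 40, 24, 8, 6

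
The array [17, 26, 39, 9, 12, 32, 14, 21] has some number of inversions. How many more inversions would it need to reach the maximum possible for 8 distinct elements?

14

Maximum inversions for 8 distinct elements is C(8, 2) = 8·7/2 = 28.
Current inversions — for each element, count later smaller elements:
17: 3
26: 4
39: 5
9: 0
12: 0
32: 2
14: 0
21: 0
Current total: 3 + 4 + 5 + 0 + 0 + 2 + 0 + 0 = 14
Shortfall: 28 − 14 = 14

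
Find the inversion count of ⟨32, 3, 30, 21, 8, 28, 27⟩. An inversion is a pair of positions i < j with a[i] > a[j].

12

Element-by-element contributions:
32: 6
3: 0
30: 4
21: 1
8: 0
28: 1
27: 0
Sum: 6 + 0 + 4 + 1 + 0 + 1 + 0 = 12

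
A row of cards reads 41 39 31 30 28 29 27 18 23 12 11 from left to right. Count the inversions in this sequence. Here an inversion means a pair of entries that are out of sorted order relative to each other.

Inversions: 53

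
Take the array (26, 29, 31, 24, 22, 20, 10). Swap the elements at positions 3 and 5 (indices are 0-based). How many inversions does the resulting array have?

Positions 3 and 5 hold 24 and 20; after swapping, the array is [26, 29, 31, 20, 22, 24, 10].
Element-by-element contributions:
26 → 20, 22, 24, 10 → 4
29 → 20, 22, 24, 10 → 4
31 → 20, 22, 24, 10 → 4
20 → 10 → 1
22 → 10 → 1
24 → 10 → 1
10 → none → 0
Sum: 4 + 4 + 4 + 1 + 1 + 1 + 0 = 15

15 inversions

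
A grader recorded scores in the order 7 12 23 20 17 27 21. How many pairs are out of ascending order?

There are 5 inversions.

Listing every pair i<j with a[i]>a[j] (using 0-based positions):
(2,3): 23 > 20
(2,4): 23 > 17
(2,6): 23 > 21
(3,4): 20 > 17
(5,6): 27 > 21
That's 5 pairs.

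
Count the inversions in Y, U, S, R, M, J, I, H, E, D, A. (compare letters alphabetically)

Element-by-element contributions:
Y → U, S, R, M, J, I, H, E, D, A → 10
U → S, R, M, J, I, H, E, D, A → 9
S → R, M, J, I, H, E, D, A → 8
R → M, J, I, H, E, D, A → 7
M → J, I, H, E, D, A → 6
J → I, H, E, D, A → 5
I → H, E, D, A → 4
H → E, D, A → 3
E → D, A → 2
D → A → 1
A → none → 0
Sum: 10 + 9 + 8 + 7 + 6 + 5 + 4 + 3 + 2 + 1 + 0 = 55

55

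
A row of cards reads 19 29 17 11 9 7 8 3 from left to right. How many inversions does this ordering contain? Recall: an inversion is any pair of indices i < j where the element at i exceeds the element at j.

Element-by-element contributions:
19 → 17, 11, 9, 7, 8, 3 → 6
29 → 17, 11, 9, 7, 8, 3 → 6
17 → 11, 9, 7, 8, 3 → 5
11 → 9, 7, 8, 3 → 4
9 → 7, 8, 3 → 3
7 → 3 → 1
8 → 3 → 1
3 → none → 0
Sum: 6 + 6 + 5 + 4 + 3 + 1 + 1 + 0 = 26

Out-of-order pairs: 26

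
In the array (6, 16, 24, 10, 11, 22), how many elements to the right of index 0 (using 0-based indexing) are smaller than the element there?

0

The element at index 0 is 6.
Elements after it: 16, 24, 10, 11, 22
None of them are smaller than 6.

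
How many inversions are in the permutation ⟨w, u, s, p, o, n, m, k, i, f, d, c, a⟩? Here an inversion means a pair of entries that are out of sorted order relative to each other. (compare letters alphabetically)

Count, for each position, how many later elements it exceeds:
w: 12
u: 11
s: 10
p: 9
o: 8
n: 7
m: 6
k: 5
i: 4
f: 3
d: 2
c: 1
a: 0
Sum: 12 + 11 + 10 + 9 + 8 + 7 + 6 + 5 + 4 + 3 + 2 + 1 + 0 = 78

Inversions: 78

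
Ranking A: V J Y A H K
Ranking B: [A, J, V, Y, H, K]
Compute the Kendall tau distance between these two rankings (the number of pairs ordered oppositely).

Assign each item its position (1..6) in the first ordering, then rewrite the second ordering as that position sequence:
positions: V→1, J→2, Y→3, A→4, H→5, K→6
second ordering as positions: [4, 2, 1, 3, 5, 6]
Discordant pairs = inversions in this position sequence.
4: 2, 1, 3 → 3
2: 1 → 1
1: 0
3: 0
5: 0
6: 0
Total: 3 + 1 + 0 + 0 + 0 + 0 = 4

4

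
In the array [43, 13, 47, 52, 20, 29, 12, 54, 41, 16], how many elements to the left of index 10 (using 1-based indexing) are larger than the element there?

The element at index 10 is 16.
Elements before it: 43, 13, 47, 52, 20, 29, 12, 54, 41
Those larger than 16: 43, 47, 52, 20, 29, 54, 41

7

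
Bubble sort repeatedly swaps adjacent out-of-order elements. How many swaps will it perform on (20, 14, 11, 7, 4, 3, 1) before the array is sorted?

21 swaps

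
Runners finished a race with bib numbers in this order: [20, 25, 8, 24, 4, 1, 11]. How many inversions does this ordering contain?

15 out-of-order pairs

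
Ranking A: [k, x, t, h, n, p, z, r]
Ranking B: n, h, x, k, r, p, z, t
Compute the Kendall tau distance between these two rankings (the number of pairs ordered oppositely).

13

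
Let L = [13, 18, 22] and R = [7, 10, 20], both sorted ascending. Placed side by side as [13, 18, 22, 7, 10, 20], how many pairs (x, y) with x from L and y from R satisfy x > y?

Take each right-half value and tally the left-half values above it:
r = 7: 13, 18, 22 → 3
r = 10: 13, 18, 22 → 3
r = 20: 22 → 1
Cross-inversions: 3 + 3 + 1 = 7

7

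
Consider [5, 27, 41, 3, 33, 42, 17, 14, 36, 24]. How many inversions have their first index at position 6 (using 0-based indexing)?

1

The element at index 6 is 17.
Elements after it: 14, 36, 24
Those smaller than 17: 14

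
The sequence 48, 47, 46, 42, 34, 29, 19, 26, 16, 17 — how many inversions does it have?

Inversions: 43

Element-by-element contributions:
48 → 47, 46, 42, 34, 29, 19, 26, 16, 17 → 9
47 → 46, 42, 34, 29, 19, 26, 16, 17 → 8
46 → 42, 34, 29, 19, 26, 16, 17 → 7
42 → 34, 29, 19, 26, 16, 17 → 6
34 → 29, 19, 26, 16, 17 → 5
29 → 19, 26, 16, 17 → 4
19 → 16, 17 → 2
26 → 16, 17 → 2
16 → none → 0
17 → none → 0
Sum: 9 + 8 + 7 + 6 + 5 + 4 + 2 + 2 + 0 + 0 = 43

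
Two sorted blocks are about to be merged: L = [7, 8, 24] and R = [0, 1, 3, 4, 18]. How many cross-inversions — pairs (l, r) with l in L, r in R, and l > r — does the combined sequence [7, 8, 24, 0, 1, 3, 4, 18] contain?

Count, for every r in R, how many entries of L exceed r:
r = 0: 7, 8, 24 → 3
r = 1: 7, 8, 24 → 3
r = 3: 7, 8, 24 → 3
r = 4: 7, 8, 24 → 3
r = 18: 24 → 1
Cross-inversions: 3 + 3 + 3 + 3 + 1 = 13

13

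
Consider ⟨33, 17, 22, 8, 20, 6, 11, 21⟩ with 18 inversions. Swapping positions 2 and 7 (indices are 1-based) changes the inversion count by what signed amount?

Positions 2 and 7 hold 17 and 11; after swapping, the array is [33, 11, 22, 8, 20, 6, 17, 21].
Sweep left to right; for each value list the smaller values that follow it:
33: 7
11: 2
22: 5
8: 1
20: 2
6: 0
17: 0
21: 0
Sum: 7 + 2 + 5 + 1 + 2 + 0 + 0 + 0 = 17
Change: 17 − 18 = -1

-1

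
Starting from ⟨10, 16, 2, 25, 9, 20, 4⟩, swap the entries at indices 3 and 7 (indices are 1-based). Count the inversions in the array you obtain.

12 inversions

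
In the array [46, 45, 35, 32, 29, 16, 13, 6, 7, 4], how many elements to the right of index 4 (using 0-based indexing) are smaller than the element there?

5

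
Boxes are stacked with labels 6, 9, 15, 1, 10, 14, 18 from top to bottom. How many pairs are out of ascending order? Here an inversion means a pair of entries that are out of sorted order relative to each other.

Inversion pairs (indices are 0-based):
(0,3): 6 > 1
(1,3): 9 > 1
(2,3): 15 > 1
(2,4): 15 > 10
(2,5): 15 > 14
That's 5 pairs.

5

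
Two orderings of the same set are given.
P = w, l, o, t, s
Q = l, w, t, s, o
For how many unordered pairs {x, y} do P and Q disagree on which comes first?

Assign each item its position (1..5) in the first ordering, then rewrite the second ordering as that position sequence:
positions: w→1, l→2, o→3, t→4, s→5
second ordering as positions: [2, 1, 4, 5, 3]
Discordant pairs = inversions in this position sequence.
2: 1 → 1
1: 0
4: 3 → 1
5: 3 → 1
3: 0
Total: 1 + 0 + 1 + 1 + 0 = 3

3 disagreeing pairs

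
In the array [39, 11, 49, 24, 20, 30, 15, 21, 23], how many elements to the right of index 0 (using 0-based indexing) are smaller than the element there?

7 such elements

The element at index 0 is 39.
Elements after it: 11, 49, 24, 20, 30, 15, 21, 23
Those smaller than 39: 11, 24, 20, 30, 15, 21, 23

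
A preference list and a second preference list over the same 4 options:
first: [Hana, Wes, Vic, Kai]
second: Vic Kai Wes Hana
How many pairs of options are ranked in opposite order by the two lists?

5

Assign each item its position (1..4) in the first ordering, then rewrite the second ordering as that position sequence:
positions: Hana→1, Wes→2, Vic→3, Kai→4
second ordering as positions: [3, 4, 2, 1]
Discordant pairs = inversions in this position sequence.
3: 2, 1 → 2
4: 2, 1 → 2
2: 1 → 1
1: 0
Total: 2 + 2 + 1 + 0 = 5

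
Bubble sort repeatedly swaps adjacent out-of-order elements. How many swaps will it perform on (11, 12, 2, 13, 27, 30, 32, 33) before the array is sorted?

Swaps: 2

Each adjacent swap fixes exactly one inversion, so the minimum swap count equals the number of inversions.
Count inversions — for each element, later elements that are smaller:
11: 2 → 1
12: 2 → 1
2: none → 0
13: none → 0
27: none → 0
30: none → 0
32: none → 0
33: none → 0
Total inversions: 1 + 1 + 0 + 0 + 0 + 0 + 0 + 0 = 2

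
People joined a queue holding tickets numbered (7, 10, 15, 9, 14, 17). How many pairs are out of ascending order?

3

Listing every pair i<j with a[i]>a[j] (using 1-based positions):
(2,4): 10 > 9
(3,4): 15 > 9
(3,5): 15 > 14
That's 3 pairs.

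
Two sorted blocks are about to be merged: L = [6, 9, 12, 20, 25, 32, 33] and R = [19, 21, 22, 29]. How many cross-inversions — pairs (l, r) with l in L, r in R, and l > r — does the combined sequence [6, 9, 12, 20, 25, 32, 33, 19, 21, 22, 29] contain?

Count, for every r in R, how many entries of L exceed r:
r = 19: 20, 25, 32, 33 → 4
r = 21: 25, 32, 33 → 3
r = 22: 25, 32, 33 → 3
r = 29: 32, 33 → 2
Cross-inversions: 4 + 3 + 3 + 2 = 12

12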